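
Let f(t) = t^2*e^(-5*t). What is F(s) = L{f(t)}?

F(s) = 2/(s + 5)^3

L{e^(-5t)} = 1/(s + 5).
Then apply L{t^2·g(t)} = (-1)^2 d^2/ds^2[G(s)] with G(s) = 1/(s + 5):
differentiating 2 times and applying the sign gives 2/(s + 5)^3.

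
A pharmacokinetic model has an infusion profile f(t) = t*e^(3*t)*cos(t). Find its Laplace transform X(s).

L{cos(t)} = s/(s^2 + 1).
Multiplying by e^(3t) shifts s → s - 3, so L{e^(3*t)*cos(t)} = (s - 3)/((s - 3)^2 + 1).
Then apply L{t·g(t)} = -d/ds[G(s)] with G(s) = (s - 3)/((s - 3)^2 + 1):
differentiating 1 time and applying the sign gives (s - 4)*(s - 2)/(s^2 - 6*s + 10)^2.

X(s) = (s - 4)*(s - 2)/(s^2 - 6*s + 10)^2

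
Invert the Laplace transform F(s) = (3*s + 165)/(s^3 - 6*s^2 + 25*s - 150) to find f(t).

f(t) = 3*exp(6*t) - 3*sin(5*t) - 3*cos(5*t)

Factor the denominator: s^3 - 6*s^2 + 25*s - 150 = (s - 6)*(s^2 + 25).
Partial fraction decomposition gives [3/(s - 6)] + [-3*s/(s^2 + 25)] + [-15/(s^2 + 25)].
Invert each term: 3/(s - 6) ↔ 3e^(6t); -3·s/(s^2 + 25) ↔ -3cos(5t); -3·5/(s^2 + 25) ↔ -3sin(5t).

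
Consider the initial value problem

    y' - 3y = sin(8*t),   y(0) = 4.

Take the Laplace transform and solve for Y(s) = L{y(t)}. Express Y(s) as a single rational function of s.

Apply the Laplace transform to the equation.
With L{y'} = sY - y(0) = sY - 4: the LHS transforms to (s - 3)Y - (4).
The right side is L{sin(8*t)} = 8/(s^2 + 64).
So (s - 3)Y = 8/(s^2 + 64) + (4).
Isolate Y and clear denominators.

Y(s) = (4*s^2 + 264)/(s^3 - 3*s^2 + 64*s - 192)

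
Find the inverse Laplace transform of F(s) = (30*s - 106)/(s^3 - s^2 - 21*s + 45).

-2*t*exp(3*t) + 4*exp(3*t) - 4*exp(-5*t)

Factor the denominator: s^3 - s^2 - 21*s + 45 = (s - 3)^2*(s + 5).
Partial fraction decomposition gives [4/(s - 3)] + [-2/(s - 3)^2] + [-4/(s + 5)].
Invert each term: 4/(s - 3) ↔ 4e^(3t); -2/(s - 3)^2 ↔ -2t·e^(3t); -4/(s + 5) ↔ -4e^(-5t).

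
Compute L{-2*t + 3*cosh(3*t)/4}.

By linearity of the Laplace transform, transform each term separately.
(-2)·[L{t} = 1!/s^2 = 1/s^2]; (3/4)·[L{cosh(3t)} = s/(s^2 - 9)].

3*s/(4*(s^2 - 9)) - 2/s^2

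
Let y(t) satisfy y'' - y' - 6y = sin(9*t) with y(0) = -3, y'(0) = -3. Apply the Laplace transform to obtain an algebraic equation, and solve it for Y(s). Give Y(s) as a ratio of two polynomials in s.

Y(s) = (-3*s^3 - 243*s + 9)/(s^4 - s^3 + 75*s^2 - 81*s - 486)

Apply the Laplace transform to the equation.
With L{y''} = s^2 Y - s·y(0) - y'(0) and L{y'} = sY - y(0), with y(0) = -3, y'(0) = -3: the LHS transforms to (s^2 - s - 6)Y - (-3*s).
The right side is L{sin(9*t)} = 9/(s^2 + 81).
So (s^2 - s - 6)Y = 9/(s^2 + 81) + (-3*s).
Solve for Y(s) and write it as one ratio of polynomials.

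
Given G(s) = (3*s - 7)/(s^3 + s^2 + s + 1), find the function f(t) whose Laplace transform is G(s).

f(t) = -2*sin(t) + 5*cos(t) - 5*exp(-t)

Factor the denominator: s^3 + s^2 + s + 1 = (s + 1)*(s^2 + 1).
Partial fraction decomposition gives [-5/(s + 1)] + [5*s/(s^2 + 1)] + [-2/(s^2 + 1)].
Invert each term: -5/(s + 1) ↔ -5e^(-t); 5·s/(s^2 + 1) ↔ 5cos(t); -2·1/(s^2 + 1) ↔ -2sin(t).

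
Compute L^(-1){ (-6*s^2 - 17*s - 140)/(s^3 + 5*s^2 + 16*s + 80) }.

Factor the denominator: s^3 + 5*s^2 + 16*s + 80 = (s + 5)*(s^2 + 16).
Partial fraction decomposition gives [-5/(s + 5)] + [-s/(s^2 + 16)] + [-12/(s^2 + 16)].
Invert each term: -5/(s + 5) ↔ -5e^(-5t); -1·s/(s^2 + 16) ↔ -cos(4t); -3·4/(s^2 + 16) ↔ -3sin(4t).

-3*sin(4*t) - cos(4*t) - 5*exp(-5*t)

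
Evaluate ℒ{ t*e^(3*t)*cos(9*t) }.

(s - 12)*(s + 6)/(s^2 - 6*s + 90)^2

L{cos(9t)} = s/(s^2 + 81).
Multiplying by e^(3t) shifts s → s - 3, so L{e^(3*t)*cos(9*t)} = (s - 3)/((s - 3)^2 + 81).
Then apply L{t·g(t)} = -d/ds[G(s)] with G(s) = (s - 3)/((s - 3)^2 + 81):
differentiating 1 time and applying the sign gives (s - 12)*(s + 6)/(s^2 - 6*s + 90)^2.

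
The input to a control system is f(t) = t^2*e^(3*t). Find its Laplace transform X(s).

X(s) = 2/(s - 3)^3

L{e^(3t)} = 1/(s - 3).
Then apply L{t^2·g(t)} = (-1)^2 d^2/ds^2[G(s)] with G(s) = 1/(s - 3):
differentiating 2 times and applying the sign gives 2/(s - 3)^3.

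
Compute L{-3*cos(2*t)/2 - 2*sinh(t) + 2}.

The transform is linear, so treat each term independently.
(-3/2)·[L{cos(2t)} = s/(s^2 + 4)]; (-2)·[L{sinh(t)} = 1/(s^2 - 1)]; L{2} = 2/s.

-3*s/(2*(s^2 + 4)) - 2/(s^2 - 1) + 2/s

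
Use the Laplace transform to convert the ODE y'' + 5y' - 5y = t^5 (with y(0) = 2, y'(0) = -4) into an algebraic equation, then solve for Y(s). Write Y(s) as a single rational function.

Laplace-transform each side.
The derivative rules (L{y''} = s^2 Y - s·y(0) - y'(0) and L{y'} = sY - y(0), with y(0) = 2, y'(0) = -4) turn the left side into (s^2 + 5*s - 5)Y - (2*s + 6).
The right side is L{t^5} = 120/s^6.
So (s^2 + 5*s - 5)Y = 120/s^6 + (2*s + 6).
Solve for Y(s) and write it as one ratio of polynomials.

Y(s) = (2*s^7 + 6*s^6 + 120)/(s^8 + 5*s^7 - 5*s^6)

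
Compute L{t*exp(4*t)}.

L{t} = 1!/s^2 = 1/s^2.
By the first shifting theorem, multiplying by e^(4t) replaces s with s - 4.

(s - 4)^(-2)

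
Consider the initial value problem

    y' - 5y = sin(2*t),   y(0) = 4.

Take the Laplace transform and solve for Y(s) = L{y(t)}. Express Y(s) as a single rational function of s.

Transform both sides with L{·}.
The derivative rules (L{y'} = sY - y(0) = sY - 4) turn the left side into (s - 5)Y - (4).
The right side is L{sin(2*t)} = 2/(s^2 + 4).
So (s - 5)Y = 2/(s^2 + 4) + (4).
Isolate Y and clear denominators.

Y(s) = (4*s^2 + 18)/(s^3 - 5*s^2 + 4*s - 20)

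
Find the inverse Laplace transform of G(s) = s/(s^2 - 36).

Since L{cosh(6t)} = s/(s^2 - 36), the inverse is cosh(6*t).

cosh(6*t)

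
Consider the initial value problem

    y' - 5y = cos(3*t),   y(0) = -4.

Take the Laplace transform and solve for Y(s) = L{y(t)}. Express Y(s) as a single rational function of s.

Y(s) = (-4*s^2 + s - 36)/(s^3 - 5*s^2 + 9*s - 45)

Take the Laplace transform of both sides.
Using L{y'} = sY - y(0) = sY - (-4), the left side becomes (s - 5)Y - (-4).
The right side is L{cos(3*t)} = s/(s^2 + 9).
So (s - 5)Y = s/(s^2 + 9) + (-4).
Divide through and combine into a single rational function.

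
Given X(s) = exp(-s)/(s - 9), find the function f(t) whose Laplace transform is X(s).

f(t) = Heaviside(t - 1)*(exp(9*t - 9))

The factor e^(-s) signals a time shift by c = 1 (second shifting theorem).
L{e^(9t)} = 1/(s - 9), so L^-1{1/(s - 9)} = exp(9*t).
Hence the inverse is u(t - 1) times that function evaluated at t - 1.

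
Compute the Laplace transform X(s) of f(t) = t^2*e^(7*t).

L{e^(7t)} = 1/(s - 7).
Then apply L{t^2·g(t)} = (-1)^2 d^2/ds^2[G(s)] with G(s) = 1/(s - 7):
differentiating 2 times and applying the sign gives 2/(s - 7)^3.

X(s) = 2/(s - 7)^3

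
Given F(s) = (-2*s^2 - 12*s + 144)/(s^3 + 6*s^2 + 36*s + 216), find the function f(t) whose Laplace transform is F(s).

f(t) = 2*sin(6*t) - 4*cos(6*t) + 2*exp(-6*t)

Factor the denominator: s^3 + 6*s^2 + 36*s + 216 = (s + 6)*(s^2 + 36).
Partial fraction decomposition gives [2/(s + 6)] + [-4*s/(s^2 + 36)] + [12/(s^2 + 36)].
Invert each term: 2/(s + 6) ↔ 2e^(-6t); -4·s/(s^2 + 36) ↔ -4cos(6t); 2·6/(s^2 + 36) ↔ 2sin(6t).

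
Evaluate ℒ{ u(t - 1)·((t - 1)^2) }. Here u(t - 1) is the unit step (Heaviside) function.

By the second shifting theorem, L{u(t - c)·g(t - c)} = e^(-cs)·G(s) with c = 1 and G(s) = L{g(t)}.
L{t^2} = 2!/s^3 = 2/s^3.

2*exp(-s)/s^3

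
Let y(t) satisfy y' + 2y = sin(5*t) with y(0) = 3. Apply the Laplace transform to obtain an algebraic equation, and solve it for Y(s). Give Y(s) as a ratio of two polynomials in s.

Y(s) = (3*s^2 + 80)/(s^3 + 2*s^2 + 25*s + 50)

Transform both sides with L{·}.
With L{y'} = sY - y(0) = sY - 3: the LHS transforms to (s + 2)Y - (3).
The right side is L{sin(5*t)} = 5/(s^2 + 25).
So (s + 2)Y = 5/(s^2 + 25) + (3).
Isolate Y and clear denominators.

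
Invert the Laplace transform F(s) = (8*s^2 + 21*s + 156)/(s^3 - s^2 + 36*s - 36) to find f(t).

Factor the denominator: s^3 - s^2 + 36*s - 36 = (s - 1)*(s^2 + 36).
Partial fraction decomposition gives [5/(s - 1)] + [3*s/(s^2 + 36)] + [24/(s^2 + 36)].
Invert each term: 5/(s - 1) ↔ 5e^(t); 3·s/(s^2 + 36) ↔ 3cos(6t); 4·6/(s^2 + 36) ↔ 4sin(6t).

f(t) = 5*exp(t) + 4*sin(6*t) + 3*cos(6*t)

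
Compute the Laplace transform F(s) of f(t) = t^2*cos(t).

F(s) = 2*s*(s^2 - 3)/(s^2 + 1)^3

L{cos(t)} = s/(s^2 + 1).
Then apply L{t^2·g(t)} = (-1)^2 d^2/ds^2[G(s)] with G(s) = s/(s^2 + 1):
differentiating 2 times and applying the sign gives 2*s*(s^2 - 3)/(s^2 + 1)^3.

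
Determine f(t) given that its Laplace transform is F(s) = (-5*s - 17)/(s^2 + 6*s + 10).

f(t) = -2*exp(-3*t)*sin(t) - 5*exp(-3*t)*cos(t)

Complete the square in the denominator: s^2 + 6*s + 10 = (s + 3)^2 + 1^2.
Split the numerator to match: -5*s - 17 = -5·(s + 3) - 2·1.
Invert each term: -5·(s + 3)/((s + 3)^2 + 1) ↔ -5e^(-3t)cos(t); -2·1/((s + 3)^2 + 1) ↔ -2e^(-3t)sin(t).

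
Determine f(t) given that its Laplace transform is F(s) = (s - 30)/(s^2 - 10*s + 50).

f(t) = -5*exp(5*t)*sin(5*t) + exp(5*t)*cos(5*t)

Complete the square in the denominator: s^2 - 10*s + 50 = (s - 5)^2 + 5^2.
Split the numerator to match: s - 30 = 1·(s - 5) - 5·5.
Invert each term: 1·(s - 5)/((s - 5)^2 + 25) ↔ e^(5t)cos(5t); -5·5/((s - 5)^2 + 25) ↔ -5e^(5t)sin(5t).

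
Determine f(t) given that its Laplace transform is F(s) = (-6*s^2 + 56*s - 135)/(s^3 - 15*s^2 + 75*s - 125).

f(t) = -5*t^2*exp(5*t)/2 - 4*t*exp(5*t) - 6*exp(5*t)

Factor the denominator: s^3 - 15*s^2 + 75*s - 125 = (s - 5)^3.
Partial fraction decomposition gives [-6/(s - 5)] + [-4/(s - 5)^2] + [-5/(s - 5)^3].
Invert each term: -6/(s - 5) ↔ -6e^(5t); -4/(s - 5)^2 ↔ -4t·e^(5t); -5/(s - 5)^3 ↔ (-5/2)t^2·e^(5t).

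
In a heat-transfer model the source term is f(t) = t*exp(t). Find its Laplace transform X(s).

L{e^(t)} = 1/(s - 1).
Then apply L{t·g(t)} = -d/ds[G(s)] with G(s) = 1/(s - 1):
differentiating 1 time and applying the sign gives (s - 1)^(-2).

X(s) = (s - 1)^(-2)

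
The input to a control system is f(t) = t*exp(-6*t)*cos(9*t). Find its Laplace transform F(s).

L{cos(9t)} = s/(s^2 + 81).
Multiplying by e^(-6t) shifts s → s + 6, so L{exp(-6*t)*cos(9*t)} = (s + 6)/((s + 6)^2 + 81).
Then apply L{t·g(t)} = -d/ds[G(s)] with G(s) = (s + 6)/((s + 6)^2 + 81):
differentiating 1 time and applying the sign gives (s - 3)*(s + 15)/(s^2 + 12*s + 117)^2.

F(s) = (s - 3)*(s + 15)/(s^2 + 12*s + 117)^2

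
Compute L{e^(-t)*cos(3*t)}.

L{cos(3t)} = s/(s^2 + 9).
By the first shifting theorem, multiplying by e^(-t) replaces s with s + 1.

(s + 1)/((s + 1)^2 + 9)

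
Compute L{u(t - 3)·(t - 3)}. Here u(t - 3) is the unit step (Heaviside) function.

By the second shifting theorem, L{u(t - c)·g(t - c)} = e^(-cs)·H(s) with c = 3 and H(s) = L{g(t)}.
L{t} = 1!/s^2 = 1/s^2.

exp(-3*s)/s^2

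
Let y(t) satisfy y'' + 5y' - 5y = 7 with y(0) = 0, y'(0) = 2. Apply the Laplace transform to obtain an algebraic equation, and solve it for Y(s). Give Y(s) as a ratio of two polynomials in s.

Transform both sides with L{·}.
With L{y''} = s^2 Y - s·y(0) - y'(0) and L{y'} = sY - y(0), with y(0) = 0, y'(0) = 2: the LHS transforms to (s^2 + 5*s - 5)Y - (2).
The right side is L{7} = 7/s.
So (s^2 + 5*s - 5)Y = 7/s + (2).
Isolate Y and clear denominators.

Y(s) = (2*s + 7)/(s^3 + 5*s^2 - 5*s)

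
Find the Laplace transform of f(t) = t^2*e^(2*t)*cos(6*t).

2*(s - 2)*(s^2 - 4*s - 104)/(s^2 - 4*s + 40)^3

L{cos(6t)} = s/(s^2 + 36).
Multiplying by e^(2t) shifts s → s - 2, so L{e^(2*t)*cos(6*t)} = (s - 2)/((s - 2)^2 + 36).
Then apply L{t^2·g(t)} = (-1)^2 d^2/ds^2[G(s)] with G(s) = (s - 2)/((s - 2)^2 + 36):
differentiating 2 times and applying the sign gives 2*(s - 2)*(s^2 - 4*s - 104)/(s^2 - 4*s + 40)^3.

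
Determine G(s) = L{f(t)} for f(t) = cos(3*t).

L{cos(3t)} = s/(s^2 + 9).

G(s) = s/(s^2 + 9)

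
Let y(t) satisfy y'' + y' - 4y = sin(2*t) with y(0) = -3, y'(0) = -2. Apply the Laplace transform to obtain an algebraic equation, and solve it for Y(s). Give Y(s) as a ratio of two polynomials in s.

Y(s) = (-3*s^3 - 5*s^2 - 12*s - 18)/(s^4 + s^3 + 4*s - 16)

Transform both sides with L{·}.
With L{y''} = s^2 Y - s·y(0) - y'(0) and L{y'} = sY - y(0), with y(0) = -3, y'(0) = -2: the LHS transforms to (s^2 + s - 4)Y - (-3*s - 5).
The right side is L{sin(2*t)} = 2/(s^2 + 4).
So (s^2 + s - 4)Y = 2/(s^2 + 4) + (-3*s - 5).
Isolate Y and clear denominators.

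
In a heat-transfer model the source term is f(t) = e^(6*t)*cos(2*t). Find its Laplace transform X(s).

X(s) = (s - 6)/((s - 6)^2 + 4)

L{cos(2t)} = s/(s^2 + 4).
By the first shifting theorem, multiplying by e^(6t) replaces s with s - 6.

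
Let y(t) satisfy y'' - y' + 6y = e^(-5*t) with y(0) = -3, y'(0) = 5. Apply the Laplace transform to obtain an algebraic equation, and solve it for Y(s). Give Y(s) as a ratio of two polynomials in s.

Y(s) = (-3*s^2 - 7*s + 41)/(s^3 + 4*s^2 + s + 30)

Take the Laplace transform of both sides.
With L{y''} = s^2 Y - s·y(0) - y'(0) and L{y'} = sY - y(0), with y(0) = -3, y'(0) = 5: the LHS transforms to (s^2 - s + 6)Y - (-3*s + 8).
The right side is L{e^(-5*t)} = 1/(s + 5).
So (s^2 - s + 6)Y = 1/(s + 5) + (-3*s + 8).
Divide through and combine into a single rational function.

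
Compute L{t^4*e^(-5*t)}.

L{t^4} = 4!/s^5 = 24/s^5.
By the first shifting theorem, multiplying by e^(-5t) replaces s with s + 5.

24/(s + 5)^5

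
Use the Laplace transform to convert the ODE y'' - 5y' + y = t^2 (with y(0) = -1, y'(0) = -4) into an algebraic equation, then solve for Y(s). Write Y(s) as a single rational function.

Take the Laplace transform of both sides.
With L{y''} = s^2 Y - s·y(0) - y'(0) and L{y'} = sY - y(0), with y(0) = -1, y'(0) = -4: the LHS transforms to (s^2 - 5*s + 1)Y - (-s + 1).
The right side is L{t^2} = 2/s^3.
So (s^2 - 5*s + 1)Y = 2/s^3 + (-s + 1).
Divide through and combine into a single rational function.

Y(s) = (-s^4 + s^3 + 2)/(s^5 - 5*s^4 + s^3)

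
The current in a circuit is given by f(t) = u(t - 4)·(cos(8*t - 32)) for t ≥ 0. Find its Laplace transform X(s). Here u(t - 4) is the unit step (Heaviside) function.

By the second shifting theorem, L{u(t - c)·g(t - c)} = e^(-cs)·G(s) with c = 4 and G(s) = L{g(t)}.
L{cos(8t)} = s/(s^2 + 64).

X(s) = s*exp(-4*s)/(s^2 + 64)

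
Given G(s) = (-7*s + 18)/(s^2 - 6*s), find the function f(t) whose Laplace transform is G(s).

Factor the denominator: s^2 - 6*s = s*(s - 6).
Partial fraction decomposition gives [-3/s] + [-4/(s - 6)].
Invert each term: -3/(s - 0) ↔ -3e^(0t); -4/(s - 6) ↔ -4e^(6t).

f(t) = -4*exp(6*t) - 3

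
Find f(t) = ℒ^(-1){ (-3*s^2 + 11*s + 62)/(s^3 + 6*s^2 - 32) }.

Factor the denominator: s^3 + 6*s^2 - 32 = (s - 2)*(s + 4)^2.
Partial fraction decomposition gives [-5/(s + 4)] + [5/(s + 4)^2] + [2/(s - 2)].
Invert each term: -5/(s + 4) ↔ -5e^(-4t); 5/(s + 4)^2 ↔ 5t·e^(-4t); 2/(s - 2) ↔ 2e^(2t).

f(t) = 5*t*exp(-4*t) + 2*exp(2*t) - 5*exp(-4*t)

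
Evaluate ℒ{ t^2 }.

2/s^3

L{t^2} = 2!/s^3 = 2/s^3.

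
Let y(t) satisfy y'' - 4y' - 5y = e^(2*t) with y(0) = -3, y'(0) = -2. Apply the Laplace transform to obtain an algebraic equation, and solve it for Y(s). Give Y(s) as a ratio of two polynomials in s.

Apply the Laplace transform to the equation.
With L{y''} = s^2 Y - s·y(0) - y'(0) and L{y'} = sY - y(0), with y(0) = -3, y'(0) = -2: the LHS transforms to (s^2 - 4*s - 5)Y - (-3*s + 10).
The right side is L{e^(2*t)} = 1/(s - 2).
So (s^2 - 4*s - 5)Y = 1/(s - 2) + (-3*s + 10).
Isolate Y and clear denominators.

Y(s) = (-3*s^2 + 16*s - 19)/(s^3 - 6*s^2 + 3*s + 10)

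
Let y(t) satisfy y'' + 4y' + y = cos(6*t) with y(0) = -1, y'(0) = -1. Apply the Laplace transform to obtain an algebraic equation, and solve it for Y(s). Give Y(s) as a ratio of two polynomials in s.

Y(s) = (-s^3 - 5*s^2 - 35*s - 180)/(s^4 + 4*s^3 + 37*s^2 + 144*s + 36)

Laplace-transform each side.
The derivative rules (L{y''} = s^2 Y - s·y(0) - y'(0) and L{y'} = sY - y(0), with y(0) = -1, y'(0) = -1) turn the left side into (s^2 + 4*s + 1)Y - (-s - 5).
The right side is L{cos(6*t)} = s/(s^2 + 36).
So (s^2 + 4*s + 1)Y = s/(s^2 + 36) + (-s - 5).
Solve for Y(s) and write it as one ratio of polynomials.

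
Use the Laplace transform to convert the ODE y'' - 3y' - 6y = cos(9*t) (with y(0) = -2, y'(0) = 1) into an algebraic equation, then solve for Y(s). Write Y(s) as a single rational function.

Y(s) = (-2*s^3 + 7*s^2 - 161*s + 567)/(s^4 - 3*s^3 + 75*s^2 - 243*s - 486)

Take the Laplace transform of both sides.
The derivative rules (L{y''} = s^2 Y - s·y(0) - y'(0) and L{y'} = sY - y(0), with y(0) = -2, y'(0) = 1) turn the left side into (s^2 - 3*s - 6)Y - (-2*s + 7).
The right side is L{cos(9*t)} = s/(s^2 + 81).
So (s^2 - 3*s - 6)Y = s/(s^2 + 81) + (-2*s + 7).
Isolate Y and clear denominators.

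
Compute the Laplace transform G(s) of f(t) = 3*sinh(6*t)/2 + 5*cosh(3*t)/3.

G(s) = 5*s/(3*(s^2 - 9)) + 9/(s^2 - 36)

The transform is linear, so treat each term independently.
(5/3)·[L{cosh(3t)} = s/(s^2 - 9)]; (3/2)·[L{sinh(6t)} = 6/(s^2 - 36)].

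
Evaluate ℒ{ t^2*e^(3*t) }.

2/(s - 3)^3

L{e^(3t)} = 1/(s - 3).
Then apply L{t^2·g(t)} = (-1)^2 d^2/ds^2[G(s)] with G(s) = 1/(s - 3):
differentiating 2 times and applying the sign gives 2/(s - 3)^3.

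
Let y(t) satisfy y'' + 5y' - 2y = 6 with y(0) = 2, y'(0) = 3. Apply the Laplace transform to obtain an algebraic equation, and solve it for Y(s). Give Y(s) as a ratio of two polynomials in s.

Y(s) = (2*s^2 + 13*s + 6)/(s^3 + 5*s^2 - 2*s)

Apply the Laplace transform to the equation.
Using L{y''} = s^2 Y - s·y(0) - y'(0) and L{y'} = sY - y(0), with y(0) = 2, y'(0) = 3, the left side becomes (s^2 + 5*s - 2)Y - (2*s + 13).
The right side is L{6} = 6/s.
So (s^2 + 5*s - 2)Y = 6/s + (2*s + 13).
Isolate Y and clear denominators.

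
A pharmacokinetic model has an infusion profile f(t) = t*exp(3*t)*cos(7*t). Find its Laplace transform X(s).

L{cos(7t)} = s/(s^2 + 49).
Multiplying by e^(3t) shifts s → s - 3, so L{exp(3*t)*cos(7*t)} = (s - 3)/((s - 3)^2 + 49).
Then apply L{t·g(t)} = -d/ds[G(s)] with G(s) = (s - 3)/((s - 3)^2 + 49):
differentiating 1 time and applying the sign gives (s - 10)*(s + 4)/(s^2 - 6*s + 58)^2.

X(s) = (s - 10)*(s + 4)/(s^2 - 6*s + 58)^2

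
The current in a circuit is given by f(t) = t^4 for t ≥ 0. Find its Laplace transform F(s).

F(s) = 24/s^5

L{t^4} = 4!/s^5 = 24/s^5.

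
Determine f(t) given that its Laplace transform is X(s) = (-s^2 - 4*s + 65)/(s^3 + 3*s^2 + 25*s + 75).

Factor the denominator: s^3 + 3*s^2 + 25*s + 75 = (s + 3)*(s^2 + 25).
Partial fraction decomposition gives [2/(s + 3)] + [-3*s/(s^2 + 25)] + [5/(s^2 + 25)].
Invert each term: 2/(s + 3) ↔ 2e^(-3t); -3·s/(s^2 + 25) ↔ -3cos(5t); 1·5/(s^2 + 25) ↔ sin(5t).

f(t) = sin(5*t) - 3*cos(5*t) + 2*exp(-3*t)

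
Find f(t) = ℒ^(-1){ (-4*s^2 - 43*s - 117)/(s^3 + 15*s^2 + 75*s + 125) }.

Factor the denominator: s^3 + 15*s^2 + 75*s + 125 = (s + 5)^3.
Partial fraction decomposition gives [-4/(s + 5)] + [-3/(s + 5)^2] + [-2/(s + 5)^3].
Invert each term: -4/(s + 5) ↔ -4e^(-5t); -3/(s + 5)^2 ↔ -3t·e^(-5t); -2/(s + 5)^3 ↔ (-1)t^2·e^(-5t).

f(t) = -t^2*exp(-5*t) - 3*t*exp(-5*t) - 4*exp(-5*t)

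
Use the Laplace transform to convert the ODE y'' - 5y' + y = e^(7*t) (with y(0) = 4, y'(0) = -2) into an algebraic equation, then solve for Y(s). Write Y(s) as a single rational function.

Y(s) = (4*s^2 - 50*s + 155)/(s^3 - 12*s^2 + 36*s - 7)

Transform both sides with L{·}.
Using L{y''} = s^2 Y - s·y(0) - y'(0) and L{y'} = sY - y(0), with y(0) = 4, y'(0) = -2, the left side becomes (s^2 - 5*s + 1)Y - (4*s - 22).
The right side is L{e^(7*t)} = 1/(s - 7).
So (s^2 - 5*s + 1)Y = 1/(s - 7) + (4*s - 22).
Divide through and combine into a single rational function.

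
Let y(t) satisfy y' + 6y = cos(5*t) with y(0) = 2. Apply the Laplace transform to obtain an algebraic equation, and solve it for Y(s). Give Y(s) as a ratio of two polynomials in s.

Take the Laplace transform of both sides.
Using L{y'} = sY - y(0) = sY - 2, the left side becomes (s + 6)Y - (2).
The right side is L{cos(5*t)} = s/(s^2 + 25).
So (s + 6)Y = s/(s^2 + 25) + (2).
Isolate Y and clear denominators.

Y(s) = (2*s^2 + s + 50)/(s^3 + 6*s^2 + 25*s + 150)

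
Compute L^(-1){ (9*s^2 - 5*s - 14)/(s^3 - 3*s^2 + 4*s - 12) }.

4*exp(3*t) + 5*sin(2*t) + 5*cos(2*t)

Factor the denominator: s^3 - 3*s^2 + 4*s - 12 = (s - 3)*(s^2 + 4).
Partial fraction decomposition gives [4/(s - 3)] + [5*s/(s^2 + 4)] + [10/(s^2 + 4)].
Invert each term: 4/(s - 3) ↔ 4e^(3t); 5·s/(s^2 + 4) ↔ 5cos(2t); 5·2/(s^2 + 4) ↔ 5sin(2t).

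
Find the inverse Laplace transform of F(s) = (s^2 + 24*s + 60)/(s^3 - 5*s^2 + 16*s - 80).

5*exp(5*t) + sin(4*t) - 4*cos(4*t)

Factor the denominator: s^3 - 5*s^2 + 16*s - 80 = (s - 5)*(s^2 + 16).
Partial fraction decomposition gives [5/(s - 5)] + [-4*s/(s^2 + 16)] + [4/(s^2 + 16)].
Invert each term: 5/(s - 5) ↔ 5e^(5t); -4·s/(s^2 + 16) ↔ -4cos(4t); 1·4/(s^2 + 16) ↔ sin(4t).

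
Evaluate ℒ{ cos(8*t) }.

s/(s^2 + 64)

L{cos(8t)} = s/(s^2 + 64).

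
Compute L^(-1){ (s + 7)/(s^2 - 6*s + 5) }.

Factor the denominator: s^2 - 6*s + 5 = (s - 5)*(s - 1).
Partial fraction decomposition gives [3/(s - 5)] + [-2/(s - 1)].
Invert each term: 3/(s - 5) ↔ 3e^(5t); -2/(s - 1) ↔ -2e^(t).

3*exp(5*t) - 2*exp(t)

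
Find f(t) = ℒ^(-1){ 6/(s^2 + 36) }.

Since L{sin(6t)} = 6/(s^2 + 36), the inverse is sin(6*t).

f(t) = sin(6*t)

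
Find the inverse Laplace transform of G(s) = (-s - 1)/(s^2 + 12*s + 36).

Factor the denominator: s^2 + 12*s + 36 = (s + 6)^2.
Partial fraction decomposition gives [-1/(s + 6)] + [5/(s + 6)^2].
Invert each term: -1/(s + 6) ↔ -e^(-6t); 5/(s + 6)^2 ↔ 5t·e^(-6t).

5*t*exp(-6*t) - exp(-6*t)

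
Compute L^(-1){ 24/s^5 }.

Since L{t^4} = 4!/s^5 = 24/s^5, the inverse is t^4.

t^4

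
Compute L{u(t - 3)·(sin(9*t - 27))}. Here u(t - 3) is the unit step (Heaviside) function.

By the second shifting theorem, L{u(t - c)·g(t - c)} = e^(-cs)·G(s) with c = 3 and G(s) = L{g(t)}.
L{sin(9t)} = 9/(s^2 + 81).

9*exp(-3*s)/(s^2 + 81)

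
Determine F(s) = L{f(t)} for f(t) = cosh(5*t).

F(s) = s/(s^2 - 25)

L{cosh(5t)} = s/(s^2 - 25).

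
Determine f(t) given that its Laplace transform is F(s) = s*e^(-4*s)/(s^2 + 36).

f(t) = Heaviside(t - 4)*(cos(6*t - 24))

The factor e^(-4s) signals a time shift by c = 4 (second shifting theorem).
L{cos(6t)} = s/(s^2 + 36), so L^-1{s/(s^2 + 36)} = cos(6*t).
Hence the inverse is u(t - 4) times that function evaluated at t - 4.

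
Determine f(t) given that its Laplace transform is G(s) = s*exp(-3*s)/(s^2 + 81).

f(t) = Heaviside(t - 3)*(cos(9*t - 27))

The factor e^(-3s) signals a time shift by c = 3 (second shifting theorem).
L{cos(9t)} = s/(s^2 + 81), so L^-1{s/(s^2 + 81)} = cos(9*t).
Hence the inverse is u(t - 3) times that function evaluated at t - 3.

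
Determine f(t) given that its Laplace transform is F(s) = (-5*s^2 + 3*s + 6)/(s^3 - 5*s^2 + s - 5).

Factor the denominator: s^3 - 5*s^2 + s - 5 = (s - 5)*(s^2 + 1).
Partial fraction decomposition gives [-4/(s - 5)] + [-s/(s^2 + 1)] + [-2/(s^2 + 1)].
Invert each term: -4/(s - 5) ↔ -4e^(5t); -1·s/(s^2 + 1) ↔ -cos(t); -2·1/(s^2 + 1) ↔ -2sin(t).

f(t) = -4*exp(5*t) - 2*sin(t) - cos(t)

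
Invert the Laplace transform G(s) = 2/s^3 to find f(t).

Since L{t^2} = 2!/s^3 = 2/s^3, the inverse is t^2.

f(t) = t^2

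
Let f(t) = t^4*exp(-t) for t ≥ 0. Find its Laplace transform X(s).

L{t^4} = 4!/s^5 = 24/s^5.
By the first shifting theorem, multiplying by e^(-t) replaces s with s + 1.

X(s) = 24/(s + 1)^5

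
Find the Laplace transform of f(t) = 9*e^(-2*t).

9/(s + 2)

L{9} = 9/s.
By the first shifting theorem, multiplying by e^(-2t) replaces s with s + 2.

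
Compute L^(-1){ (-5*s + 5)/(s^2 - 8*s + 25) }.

Complete the square in the denominator: s^2 - 8*s + 25 = (s - 4)^2 + 3^2.
Split the numerator to match: -5*s + 5 = -5·(s - 4) - 5·3.
Invert each term: -5·(s - 4)/((s - 4)^2 + 9) ↔ -5e^(4t)cos(3t); -5·3/((s - 4)^2 + 9) ↔ -5e^(4t)sin(3t).

-5*exp(4*t)*sin(3*t) - 5*exp(4*t)*cos(3*t)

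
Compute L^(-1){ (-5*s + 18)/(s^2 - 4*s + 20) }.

Complete the square in the denominator: s^2 - 4*s + 20 = (s - 2)^2 + 4^2.
Split the numerator to match: -5*s + 18 = -5·(s - 2) + 2·4.
Invert each term: -5·(s - 2)/((s - 2)^2 + 16) ↔ -5e^(2t)cos(4t); 2·4/((s - 2)^2 + 16) ↔ 2e^(2t)sin(4t).

2*exp(2*t)*sin(4*t) - 5*exp(2*t)*cos(4*t)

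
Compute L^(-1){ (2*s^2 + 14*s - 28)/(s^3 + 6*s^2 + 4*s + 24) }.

-2*sin(2*t) + 3*cos(2*t) - exp(-6*t)

Factor the denominator: s^3 + 6*s^2 + 4*s + 24 = (s + 6)*(s^2 + 4).
Partial fraction decomposition gives [-1/(s + 6)] + [3*s/(s^2 + 4)] + [-4/(s^2 + 4)].
Invert each term: -1/(s + 6) ↔ -e^(-6t); 3·s/(s^2 + 4) ↔ 3cos(2t); -2·2/(s^2 + 4) ↔ -2sin(2t).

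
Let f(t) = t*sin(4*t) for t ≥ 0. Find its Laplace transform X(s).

X(s) = 8*s/(s^2 + 16)^2

L{sin(4t)} = 4/(s^2 + 16).
Then apply L{t·g(t)} = -d/ds[G(s)] with G(s) = 4/(s^2 + 16):
differentiating 1 time and applying the sign gives 8*s/(s^2 + 16)^2.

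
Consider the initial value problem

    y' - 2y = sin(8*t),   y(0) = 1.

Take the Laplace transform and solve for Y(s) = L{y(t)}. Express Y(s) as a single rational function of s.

Y(s) = (s^2 + 72)/(s^3 - 2*s^2 + 64*s - 128)

Transform both sides with L{·}.
Using L{y'} = sY - y(0) = sY - 1, the left side becomes (s - 2)Y - (1).
The right side is L{sin(8*t)} = 8/(s^2 + 64).
So (s - 2)Y = 8/(s^2 + 64) + (1).
Isolate Y and clear denominators.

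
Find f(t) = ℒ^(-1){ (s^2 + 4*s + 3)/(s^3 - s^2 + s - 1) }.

f(t) = 4*exp(t) + sin(t) - 3*cos(t)

Factor the denominator: s^3 - s^2 + s - 1 = (s - 1)*(s^2 + 1).
Partial fraction decomposition gives [4/(s - 1)] + [-3*s/(s^2 + 1)] + [1/(s^2 + 1)].
Invert each term: 4/(s - 1) ↔ 4e^(t); -3·s/(s^2 + 1) ↔ -3cos(t); 1·1/(s^2 + 1) ↔ sin(t).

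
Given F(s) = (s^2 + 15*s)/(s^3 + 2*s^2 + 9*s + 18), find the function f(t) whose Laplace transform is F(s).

f(t) = 3*sin(3*t) + 3*cos(3*t) - 2*exp(-2*t)

Factor the denominator: s^3 + 2*s^2 + 9*s + 18 = (s + 2)*(s^2 + 9).
Partial fraction decomposition gives [-2/(s + 2)] + [3*s/(s^2 + 9)] + [9/(s^2 + 9)].
Invert each term: -2/(s + 2) ↔ -2e^(-2t); 3·s/(s^2 + 9) ↔ 3cos(3t); 3·3/(s^2 + 9) ↔ 3sin(3t).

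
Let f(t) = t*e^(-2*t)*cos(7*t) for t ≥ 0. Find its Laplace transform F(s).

L{cos(7t)} = s/(s^2 + 49).
Multiplying by e^(-2t) shifts s → s + 2, so L{e^(-2*t)*cos(7*t)} = (s + 2)/((s + 2)^2 + 49).
Then apply L{t·g(t)} = -d/ds[G(s)] with G(s) = (s + 2)/((s + 2)^2 + 49):
differentiating 1 time and applying the sign gives (s - 5)*(s + 9)/(s^2 + 4*s + 53)^2.

F(s) = (s - 5)*(s + 9)/(s^2 + 4*s + 53)^2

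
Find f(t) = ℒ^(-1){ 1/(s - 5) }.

Since L{e^(5t)} = 1/(s - 5), the inverse is e^(5*t).

f(t) = exp(5*t)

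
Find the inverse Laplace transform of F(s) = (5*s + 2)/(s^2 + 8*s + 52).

Complete the square in the denominator: s^2 + 8*s + 52 = (s + 4)^2 + 6^2.
Split the numerator to match: 5*s + 2 = 5·(s + 4) - 3·6.
Invert each term: 5·(s + 4)/((s + 4)^2 + 36) ↔ 5e^(-4t)cos(6t); -3·6/((s + 4)^2 + 36) ↔ -3e^(-4t)sin(6t).

-3*exp(-4*t)*sin(6*t) + 5*exp(-4*t)*cos(6*t)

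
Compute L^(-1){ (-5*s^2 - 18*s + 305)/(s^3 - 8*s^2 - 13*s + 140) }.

-3*exp(7*t) - 5*exp(5*t) + 3*exp(-4*t)

Factor the denominator: s^3 - 8*s^2 - 13*s + 140 = (s - 7)*(s - 5)*(s + 4).
Partial fraction decomposition gives [-3/(s - 7)] + [3/(s + 4)] + [-5/(s - 5)].
Invert each term: -3/(s - 7) ↔ -3e^(7t); 3/(s + 4) ↔ 3e^(-4t); -5/(s - 5) ↔ -5e^(5t).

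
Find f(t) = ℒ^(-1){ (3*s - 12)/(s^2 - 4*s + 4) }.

f(t) = -6*t*exp(2*t) + 3*exp(2*t)

Factor the denominator: s^2 - 4*s + 4 = (s - 2)^2.
Partial fraction decomposition gives [3/(s - 2)] + [-6/(s - 2)^2].
Invert each term: 3/(s - 2) ↔ 3e^(2t); -6/(s - 2)^2 ↔ -6t·e^(2t).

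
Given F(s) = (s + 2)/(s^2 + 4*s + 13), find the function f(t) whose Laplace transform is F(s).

f(t) = exp(-2*t)*cos(3*t)

Rewrite the denominator: s^2 + 4*s + 13 = (s + 2)^2 + 9.
The form in (s + 2) signals a first-shifting-theorem factor e^(-2t).
Since L{cos(3t)} = s/(s^2 + 9), the inverse is e^(-2*t)*cos(3*t).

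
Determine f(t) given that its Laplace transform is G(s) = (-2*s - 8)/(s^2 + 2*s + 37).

f(t) = -exp(-t)*sin(6*t) - 2*exp(-t)*cos(6*t)

Complete the square in the denominator: s^2 + 2*s + 37 = (s + 1)^2 + 6^2.
Split the numerator to match: -2*s - 8 = -2·(s + 1) - 1·6.
Invert each term: -2·(s + 1)/((s + 1)^2 + 36) ↔ -2e^(-t)cos(6t); -1·6/((s + 1)^2 + 36) ↔ -e^(-t)sin(6t).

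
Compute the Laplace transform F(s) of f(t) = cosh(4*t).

L{cosh(4t)} = s/(s^2 - 16).

F(s) = s/(s^2 - 16)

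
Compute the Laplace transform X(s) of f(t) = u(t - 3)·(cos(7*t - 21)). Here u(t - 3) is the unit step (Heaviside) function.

By the second shifting theorem, L{u(t - c)·g(t - c)} = e^(-cs)·G(s) with c = 3 and G(s) = L{g(t)}.
L{cos(7t)} = s/(s^2 + 49).

X(s) = s*exp(-3*s)/(s^2 + 49)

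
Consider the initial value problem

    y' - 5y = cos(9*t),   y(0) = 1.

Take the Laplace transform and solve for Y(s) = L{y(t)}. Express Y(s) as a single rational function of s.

Y(s) = (s^2 + s + 81)/(s^3 - 5*s^2 + 81*s - 405)

Laplace-transform each side.
With L{y'} = sY - y(0) = sY - 1: the LHS transforms to (s - 5)Y - (1).
The right side is L{cos(9*t)} = s/(s^2 + 81).
So (s - 5)Y = s/(s^2 + 81) + (1).
Solve for Y(s) and write it as one ratio of polynomials.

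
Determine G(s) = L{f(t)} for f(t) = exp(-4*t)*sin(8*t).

G(s) = 8/((s + 4)^2 + 64)

L{sin(8t)} = 8/(s^2 + 64).
By the first shifting theorem, multiplying by e^(-4t) replaces s with s + 4.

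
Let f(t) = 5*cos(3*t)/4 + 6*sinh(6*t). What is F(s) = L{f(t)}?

The transform is linear, so treat each term independently.
(5/4)·[L{cos(3t)} = s/(s^2 + 9)]; (6)·[L{sinh(6t)} = 6/(s^2 - 36)].

F(s) = 5*s/(4*(s^2 + 9)) + 36/(s^2 - 36)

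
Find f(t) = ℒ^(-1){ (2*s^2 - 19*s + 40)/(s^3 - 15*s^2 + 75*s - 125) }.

f(t) = -5*t^2*exp(5*t)/2 + t*exp(5*t) + 2*exp(5*t)

Factor the denominator: s^3 - 15*s^2 + 75*s - 125 = (s - 5)^3.
Partial fraction decomposition gives [2/(s - 5)] + [(s - 5)^(-2)] + [-5/(s - 5)^3].
Invert each term: 2/(s - 5) ↔ 2e^(5t); 1/(s - 5)^2 ↔ t·e^(5t); -5/(s - 5)^3 ↔ (-5/2)t^2·e^(5t).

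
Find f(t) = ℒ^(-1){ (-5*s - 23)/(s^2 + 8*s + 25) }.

Complete the square in the denominator: s^2 + 8*s + 25 = (s + 4)^2 + 3^2.
Split the numerator to match: -5*s - 23 = -5·(s + 4) - 1·3.
Invert each term: -5·(s + 4)/((s + 4)^2 + 9) ↔ -5e^(-4t)cos(3t); -1·3/((s + 4)^2 + 9) ↔ -e^(-4t)sin(3t).

f(t) = -exp(-4*t)*sin(3*t) - 5*exp(-4*t)*cos(3*t)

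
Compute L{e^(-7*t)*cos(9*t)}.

L{cos(9t)} = s/(s^2 + 81).
By the first shifting theorem, multiplying by e^(-7t) replaces s with s + 7.

(s + 7)/((s + 7)^2 + 81)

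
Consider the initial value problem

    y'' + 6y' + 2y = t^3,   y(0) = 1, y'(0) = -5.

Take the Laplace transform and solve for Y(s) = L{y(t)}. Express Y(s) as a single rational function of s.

Y(s) = (s^5 + s^4 + 6)/(s^6 + 6*s^5 + 2*s^4)

Laplace-transform each side.
With L{y''} = s^2 Y - s·y(0) - y'(0) and L{y'} = sY - y(0), with y(0) = 1, y'(0) = -5: the LHS transforms to (s^2 + 6*s + 2)Y - (s + 1).
The right side is L{t^3} = 6/s^4.
So (s^2 + 6*s + 2)Y = 6/s^4 + (s + 1).
Isolate Y and clear denominators.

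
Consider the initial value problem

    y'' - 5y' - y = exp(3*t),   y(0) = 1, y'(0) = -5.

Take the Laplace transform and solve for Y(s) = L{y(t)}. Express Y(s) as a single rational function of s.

Y(s) = (s^2 - 13*s + 31)/(s^3 - 8*s^2 + 14*s + 3)

Laplace-transform each side.
The derivative rules (L{y''} = s^2 Y - s·y(0) - y'(0) and L{y'} = sY - y(0), with y(0) = 1, y'(0) = -5) turn the left side into (s^2 - 5*s - 1)Y - (s - 10).
The right side is L{exp(3*t)} = 1/(s - 3).
So (s^2 - 5*s - 1)Y = 1/(s - 3) + (s - 10).
Isolate Y and clear denominators.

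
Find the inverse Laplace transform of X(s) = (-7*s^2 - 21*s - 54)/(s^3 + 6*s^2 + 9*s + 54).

-sin(3*t) - 3*cos(3*t) - 4*exp(-6*t)

Factor the denominator: s^3 + 6*s^2 + 9*s + 54 = (s + 6)*(s^2 + 9).
Partial fraction decomposition gives [-4/(s + 6)] + [-3*s/(s^2 + 9)] + [-3/(s^2 + 9)].
Invert each term: -4/(s + 6) ↔ -4e^(-6t); -3·s/(s^2 + 9) ↔ -3cos(3t); -1·3/(s^2 + 9) ↔ -sin(3t).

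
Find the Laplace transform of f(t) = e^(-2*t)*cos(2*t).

L{cos(2t)} = s/(s^2 + 4).
By the first shifting theorem, multiplying by e^(-2t) replaces s with s + 2.

(s + 2)/((s + 2)^2 + 4)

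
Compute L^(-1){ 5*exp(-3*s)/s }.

Heaviside(t - 3)*(5)

The factor e^(-3s) signals a time shift by c = 3 (second shifting theorem).
L{5} = 5/s, so L^-1{5/s} = 5.
Hence the inverse is u(t - 3) times that function evaluated at t - 3.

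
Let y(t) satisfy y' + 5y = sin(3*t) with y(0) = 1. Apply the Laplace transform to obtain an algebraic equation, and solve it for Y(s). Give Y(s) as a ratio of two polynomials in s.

Laplace-transform each side.
With L{y'} = sY - y(0) = sY - 1: the LHS transforms to (s + 5)Y - (1).
The right side is L{sin(3*t)} = 3/(s^2 + 9).
So (s + 5)Y = 3/(s^2 + 9) + (1).
Solve for Y(s) and write it as one ratio of polynomials.

Y(s) = (s^2 + 12)/(s^3 + 5*s^2 + 9*s + 45)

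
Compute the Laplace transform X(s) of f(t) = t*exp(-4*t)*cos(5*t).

X(s) = (s - 1)*(s + 9)/(s^2 + 8*s + 41)^2

L{cos(5t)} = s/(s^2 + 25).
Multiplying by e^(-4t) shifts s → s + 4, so L{exp(-4*t)*cos(5*t)} = (s + 4)/((s + 4)^2 + 25).
Then apply L{t·g(t)} = -d/ds[G(s)] with G(s) = (s + 4)/((s + 4)^2 + 25):
differentiating 1 time and applying the sign gives (s - 1)*(s + 9)/(s^2 + 8*s + 41)^2.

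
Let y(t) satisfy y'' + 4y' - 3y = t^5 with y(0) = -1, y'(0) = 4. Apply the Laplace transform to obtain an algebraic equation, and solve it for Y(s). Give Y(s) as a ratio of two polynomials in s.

Transform both sides with L{·}.
The derivative rules (L{y''} = s^2 Y - s·y(0) - y'(0) and L{y'} = sY - y(0), with y(0) = -1, y'(0) = 4) turn the left side into (s^2 + 4*s - 3)Y - (-s).
The right side is L{t^5} = 120/s^6.
So (s^2 + 4*s - 3)Y = 120/s^6 + (-s).
Divide through and combine into a single rational function.

Y(s) = (-s^7 + 120)/(s^8 + 4*s^7 - 3*s^6)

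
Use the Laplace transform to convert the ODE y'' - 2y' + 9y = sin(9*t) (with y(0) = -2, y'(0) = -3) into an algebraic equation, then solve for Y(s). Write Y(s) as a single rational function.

Transform both sides with L{·}.
With L{y''} = s^2 Y - s·y(0) - y'(0) and L{y'} = sY - y(0), with y(0) = -2, y'(0) = -3: the LHS transforms to (s^2 - 2*s + 9)Y - (-2*s + 1).
The right side is L{sin(9*t)} = 9/(s^2 + 81).
So (s^2 - 2*s + 9)Y = 9/(s^2 + 81) + (-2*s + 1).
Isolate Y and clear denominators.

Y(s) = (-2*s^3 + s^2 - 162*s + 90)/(s^4 - 2*s^3 + 90*s^2 - 162*s + 729)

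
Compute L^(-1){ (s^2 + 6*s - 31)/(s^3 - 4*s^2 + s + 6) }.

Factor the denominator: s^3 - 4*s^2 + s + 6 = (s - 3)*(s - 2)*(s + 1).
Partial fraction decomposition gives [5/(s - 2)] + [-3/(s + 1)] + [-1/(s - 3)].
Invert each term: 5/(s - 2) ↔ 5e^(2t); -3/(s + 1) ↔ -3e^(-t); -1/(s - 3) ↔ -e^(3t).

-exp(3*t) + 5*exp(2*t) - 3*exp(-t)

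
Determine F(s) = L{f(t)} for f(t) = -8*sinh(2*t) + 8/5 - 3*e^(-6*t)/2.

By linearity of the Laplace transform, transform each term separately.
(-3/2)·[L{e^(-6t)} = 1/(s + 6)]; L{8/5} = (8/5)/s; (-8)·[L{sinh(2t)} = 2/(s^2 - 4)].

F(s) = -16/(s^2 - 4) - 3/(2*(s + 6)) + 8/(5*s)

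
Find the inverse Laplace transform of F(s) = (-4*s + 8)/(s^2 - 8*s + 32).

-2*exp(4*t)*sin(4*t) - 4*exp(4*t)*cos(4*t)

Complete the square in the denominator: s^2 - 8*s + 32 = (s - 4)^2 + 4^2.
Split the numerator to match: -4*s + 8 = -4·(s - 4) - 2·4.
Invert each term: -4·(s - 4)/((s - 4)^2 + 16) ↔ -4e^(4t)cos(4t); -2·4/((s - 4)^2 + 16) ↔ -2e^(4t)sin(4t).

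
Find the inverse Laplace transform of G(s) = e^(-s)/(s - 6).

The factor e^(-s) signals a time shift by c = 1 (second shifting theorem).
L{e^(6t)} = 1/(s - 6), so L^-1{1/(s - 6)} = e^(6*t).
Hence the inverse is u(t - 1) times that function evaluated at t - 1.

Heaviside(t - 1)*(exp(6*t - 6))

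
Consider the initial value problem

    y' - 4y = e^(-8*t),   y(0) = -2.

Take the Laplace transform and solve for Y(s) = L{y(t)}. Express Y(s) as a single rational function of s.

Take the Laplace transform of both sides.
Using L{y'} = sY - y(0) = sY - (-2), the left side becomes (s - 4)Y - (-2).
The right side is L{e^(-8*t)} = 1/(s + 8).
So (s - 4)Y = 1/(s + 8) + (-2).
Divide through and combine into a single rational function.

Y(s) = (-2*s - 15)/(s^2 + 4*s - 32)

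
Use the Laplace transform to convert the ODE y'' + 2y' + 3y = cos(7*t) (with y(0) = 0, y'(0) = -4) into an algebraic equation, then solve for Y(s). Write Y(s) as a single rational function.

Y(s) = (-4*s^2 + s - 196)/(s^4 + 2*s^3 + 52*s^2 + 98*s + 147)

Transform both sides with L{·}.
With L{y''} = s^2 Y - s·y(0) - y'(0) and L{y'} = sY - y(0), with y(0) = 0, y'(0) = -4: the LHS transforms to (s^2 + 2*s + 3)Y - (-4).
The right side is L{cos(7*t)} = s/(s^2 + 49).
So (s^2 + 2*s + 3)Y = s/(s^2 + 49) + (-4).
Isolate Y and clear denominators.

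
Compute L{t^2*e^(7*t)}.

L{e^(7t)} = 1/(s - 7).
Then apply L{t^2·g(t)} = (-1)^2 d^2/ds^2[G(s)] with G(s) = 1/(s - 7):
differentiating 2 times and applying the sign gives 2/(s - 7)^3.

2/(s - 7)^3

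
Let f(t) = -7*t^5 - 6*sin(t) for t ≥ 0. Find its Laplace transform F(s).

The transform is linear, so treat each term independently.
(-6)·[L{sin(t)} = 1/(s^2 + 1)]; (-7)·[L{t^5} = 5!/s^6 = 120/s^6].

F(s) = -6/(s^2 + 1) - 840/s^6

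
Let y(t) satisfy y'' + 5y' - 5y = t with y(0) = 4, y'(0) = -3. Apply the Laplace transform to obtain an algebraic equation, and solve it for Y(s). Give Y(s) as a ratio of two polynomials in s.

Y(s) = (4*s^3 + 17*s^2 + 1)/(s^4 + 5*s^3 - 5*s^2)

Laplace-transform each side.
The derivative rules (L{y''} = s^2 Y - s·y(0) - y'(0) and L{y'} = sY - y(0), with y(0) = 4, y'(0) = -3) turn the left side into (s^2 + 5*s - 5)Y - (4*s + 17).
The right side is L{t} = s^(-2).
So (s^2 + 5*s - 5)Y = s^(-2) + (4*s + 17).
Divide through and combine into a single rational function.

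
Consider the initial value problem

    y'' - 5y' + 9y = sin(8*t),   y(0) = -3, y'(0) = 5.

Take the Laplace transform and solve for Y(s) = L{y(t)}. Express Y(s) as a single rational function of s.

Y(s) = (-3*s^3 + 20*s^2 - 192*s + 1288)/(s^4 - 5*s^3 + 73*s^2 - 320*s + 576)

Laplace-transform each side.
Using L{y''} = s^2 Y - s·y(0) - y'(0) and L{y'} = sY - y(0), with y(0) = -3, y'(0) = 5, the left side becomes (s^2 - 5*s + 9)Y - (-3*s + 20).
The right side is L{sin(8*t)} = 8/(s^2 + 64).
So (s^2 - 5*s + 9)Y = 8/(s^2 + 64) + (-3*s + 20).
Divide through and combine into a single rational function.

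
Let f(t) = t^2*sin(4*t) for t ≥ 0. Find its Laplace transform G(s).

L{sin(4t)} = 4/(s^2 + 16).
Then apply L{t^2·g(t)} = (-1)^2 d^2/ds^2[H(s)] with H(s) = 4/(s^2 + 16):
differentiating 2 times and applying the sign gives 8*(3*s^2 - 16)/(s^2 + 16)^3.

G(s) = 8*(3*s^2 - 16)/(s^2 + 16)^3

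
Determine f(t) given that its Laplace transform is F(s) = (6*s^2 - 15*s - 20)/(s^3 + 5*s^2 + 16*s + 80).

Factor the denominator: s^3 + 5*s^2 + 16*s + 80 = (s + 5)*(s^2 + 16).
Partial fraction decomposition gives [5/(s + 5)] + [s/(s^2 + 16)] + [-20/(s^2 + 16)].
Invert each term: 5/(s + 5) ↔ 5e^(-5t); 1·s/(s^2 + 16) ↔ cos(4t); -5·4/(s^2 + 16) ↔ -5sin(4t).

f(t) = -5*sin(4*t) + cos(4*t) + 5*exp(-5*t)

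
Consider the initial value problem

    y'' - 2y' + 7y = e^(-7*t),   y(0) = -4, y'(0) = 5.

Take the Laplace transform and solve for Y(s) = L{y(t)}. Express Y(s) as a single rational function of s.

Laplace-transform each side.
With L{y''} = s^2 Y - s·y(0) - y'(0) and L{y'} = sY - y(0), with y(0) = -4, y'(0) = 5: the LHS transforms to (s^2 - 2*s + 7)Y - (-4*s + 13).
The right side is L{e^(-7*t)} = 1/(s + 7).
So (s^2 - 2*s + 7)Y = 1/(s + 7) + (-4*s + 13).
Divide through and combine into a single rational function.

Y(s) = (-4*s^2 - 15*s + 92)/(s^3 + 5*s^2 - 7*s + 49)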